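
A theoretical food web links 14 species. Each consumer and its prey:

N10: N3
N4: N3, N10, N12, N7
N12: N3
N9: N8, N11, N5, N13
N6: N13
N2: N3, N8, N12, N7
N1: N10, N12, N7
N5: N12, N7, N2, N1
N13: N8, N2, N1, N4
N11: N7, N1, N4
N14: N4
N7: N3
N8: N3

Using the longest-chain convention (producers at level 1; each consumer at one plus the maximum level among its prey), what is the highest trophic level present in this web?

Producers (level 1): N3.
N3 → N10 → N1 → N11 → N9 gives N9 level 5.
No species has a prey at level 5, so no species reaches level 6.

5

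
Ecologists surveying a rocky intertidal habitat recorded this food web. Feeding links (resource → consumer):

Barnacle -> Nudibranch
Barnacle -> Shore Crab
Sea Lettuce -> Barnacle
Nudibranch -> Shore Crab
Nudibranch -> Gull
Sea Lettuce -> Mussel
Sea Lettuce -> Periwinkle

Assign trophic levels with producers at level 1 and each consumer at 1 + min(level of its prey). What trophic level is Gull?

Trophic level 4

Sea Lettuce is a producer → level 1.
Barnacle eats Sea Lettuce → level 2.
Nudibranch eats Barnacle → level 3.
Gull eats Nudibranch → level 4.
No prey of Gull is below level 3, so 4 is the minimum.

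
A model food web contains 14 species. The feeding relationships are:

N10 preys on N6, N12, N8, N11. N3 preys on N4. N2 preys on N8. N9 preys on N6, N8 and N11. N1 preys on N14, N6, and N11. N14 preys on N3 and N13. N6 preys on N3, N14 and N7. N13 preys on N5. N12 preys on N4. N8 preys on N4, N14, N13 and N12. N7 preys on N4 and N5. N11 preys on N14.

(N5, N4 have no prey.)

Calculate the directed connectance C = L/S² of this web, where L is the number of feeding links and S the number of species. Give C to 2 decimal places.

C = 0.13

The web has S = 14 species and L = 26 feeding links.
C = L / S² = 26 / 196 = 0.1327 ≈ 0.13.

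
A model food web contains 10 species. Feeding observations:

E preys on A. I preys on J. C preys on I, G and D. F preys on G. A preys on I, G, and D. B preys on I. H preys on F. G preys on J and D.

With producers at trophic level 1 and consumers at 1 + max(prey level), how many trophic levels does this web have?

4

Producers (level 1): J, D.
J → G → F → H gives H level 4.
No species has a prey at level 4, so no species reaches level 5.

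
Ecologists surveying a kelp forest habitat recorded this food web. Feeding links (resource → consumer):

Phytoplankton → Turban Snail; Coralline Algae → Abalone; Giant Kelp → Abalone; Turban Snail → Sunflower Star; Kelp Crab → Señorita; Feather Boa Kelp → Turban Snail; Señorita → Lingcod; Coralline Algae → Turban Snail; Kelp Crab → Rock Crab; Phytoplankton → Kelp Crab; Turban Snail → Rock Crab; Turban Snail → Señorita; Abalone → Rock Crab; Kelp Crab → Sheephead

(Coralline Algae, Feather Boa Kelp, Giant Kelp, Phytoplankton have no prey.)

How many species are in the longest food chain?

One longest chain: Phytoplankton → Kelp Crab → Señorita → Lingcod.
It has 4 species and 3 links.

4 species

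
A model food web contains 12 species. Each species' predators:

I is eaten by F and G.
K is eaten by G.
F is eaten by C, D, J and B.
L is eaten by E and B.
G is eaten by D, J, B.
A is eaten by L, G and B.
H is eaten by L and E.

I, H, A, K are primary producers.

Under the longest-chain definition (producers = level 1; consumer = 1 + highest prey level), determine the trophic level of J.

I is a producer → level 1.
G eats I (level 1); other prey at levels: A 1, K 1 → level 2.
J eats G (level 2); other prey at levels: F 2 → level 3.

Trophic level 3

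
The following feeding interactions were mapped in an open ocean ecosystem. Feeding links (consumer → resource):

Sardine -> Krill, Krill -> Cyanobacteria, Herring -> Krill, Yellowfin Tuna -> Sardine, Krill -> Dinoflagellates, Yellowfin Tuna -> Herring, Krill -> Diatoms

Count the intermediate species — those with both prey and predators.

Intermediate species (has both prey and predators): Krill, Sardine, Herring.
Count: 3.

3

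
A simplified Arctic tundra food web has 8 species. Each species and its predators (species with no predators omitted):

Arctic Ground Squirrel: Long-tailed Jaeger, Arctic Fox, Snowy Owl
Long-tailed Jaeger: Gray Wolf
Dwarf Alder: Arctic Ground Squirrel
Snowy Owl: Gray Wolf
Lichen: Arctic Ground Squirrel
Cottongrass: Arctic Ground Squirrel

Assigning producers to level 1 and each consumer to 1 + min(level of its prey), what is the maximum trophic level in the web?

4

Producers (level 1): Dwarf Alder, Lichen, Cottongrass.
Following each consumer down to its lowest-level prey: Dwarf Alder → Arctic Ground Squirrel → Long-tailed Jaeger → Gray Wolf (levels 1 through 4).
All prey of Gray Wolf (Long-tailed Jaeger 3, Snowy Owl 3) are at level 3 or above, so Gray Wolf is at level 1 + 3 = 4.
Every consumer has at least one prey at level 3 or below, so none exceeds level 4.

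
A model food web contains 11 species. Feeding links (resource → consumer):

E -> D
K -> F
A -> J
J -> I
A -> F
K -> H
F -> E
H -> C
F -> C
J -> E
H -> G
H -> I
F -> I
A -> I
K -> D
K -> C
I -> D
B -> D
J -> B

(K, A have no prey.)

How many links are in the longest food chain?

One longest chain: A → J → E → D.
It has 4 species and 3 links.

3 links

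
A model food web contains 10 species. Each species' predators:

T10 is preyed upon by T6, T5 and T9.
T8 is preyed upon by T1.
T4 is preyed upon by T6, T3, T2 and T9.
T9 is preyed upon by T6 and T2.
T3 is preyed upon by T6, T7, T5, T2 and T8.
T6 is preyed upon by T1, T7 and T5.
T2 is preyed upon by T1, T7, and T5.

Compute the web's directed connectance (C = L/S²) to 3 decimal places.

The web has S = 10 species and L = 21 feeding links.
C = L / S² = 21 / 100 = 0.2100 ≈ 0.210.

C = 0.210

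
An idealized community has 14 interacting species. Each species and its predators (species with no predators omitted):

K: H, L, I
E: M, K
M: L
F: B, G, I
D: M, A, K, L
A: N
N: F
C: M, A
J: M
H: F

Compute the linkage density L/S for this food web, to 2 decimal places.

There are L = 19 links among S = 14 species.
L/S = 19/14 = 1.3571 ≈ 1.36.

L/S = 1.36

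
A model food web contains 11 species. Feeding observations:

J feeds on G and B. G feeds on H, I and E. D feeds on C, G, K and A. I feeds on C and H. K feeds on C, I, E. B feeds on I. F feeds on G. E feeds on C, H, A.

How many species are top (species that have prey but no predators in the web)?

3

Top species (has prey, but nothing eats it): D, F, J.
Count: 3.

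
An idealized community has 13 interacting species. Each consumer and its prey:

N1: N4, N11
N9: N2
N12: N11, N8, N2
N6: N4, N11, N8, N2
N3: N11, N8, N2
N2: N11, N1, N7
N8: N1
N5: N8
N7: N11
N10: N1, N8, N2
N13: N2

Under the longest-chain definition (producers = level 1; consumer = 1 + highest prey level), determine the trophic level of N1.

Trophic level 2

N4 is a producer → level 1.
N1 eats N4 (level 1); other prey at levels: N11 1 → level 2.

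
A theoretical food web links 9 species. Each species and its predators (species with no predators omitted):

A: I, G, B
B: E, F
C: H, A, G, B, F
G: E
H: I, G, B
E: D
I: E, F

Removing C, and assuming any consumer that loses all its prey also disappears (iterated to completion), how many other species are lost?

8

Remove C.
Round 1: H (all prey gone), A (all prey gone) → extinct.
Round 2: I (all prey gone), G (all prey gone), B (all prey gone) → extinct.
Round 3: E (all prey gone), F (all prey gone) → extinct.
Round 4: D (all prey gone) → extinct.
No further losses. Total secondary extinctions: 8.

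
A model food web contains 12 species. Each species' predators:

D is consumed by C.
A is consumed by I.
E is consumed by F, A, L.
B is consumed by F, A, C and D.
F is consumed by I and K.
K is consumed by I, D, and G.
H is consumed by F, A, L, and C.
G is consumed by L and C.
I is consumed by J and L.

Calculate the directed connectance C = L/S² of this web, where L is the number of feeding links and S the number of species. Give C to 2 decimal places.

C = 0.15

The web has S = 12 species and L = 22 feeding links.
C = L / S² = 22 / 144 = 0.1528 ≈ 0.15.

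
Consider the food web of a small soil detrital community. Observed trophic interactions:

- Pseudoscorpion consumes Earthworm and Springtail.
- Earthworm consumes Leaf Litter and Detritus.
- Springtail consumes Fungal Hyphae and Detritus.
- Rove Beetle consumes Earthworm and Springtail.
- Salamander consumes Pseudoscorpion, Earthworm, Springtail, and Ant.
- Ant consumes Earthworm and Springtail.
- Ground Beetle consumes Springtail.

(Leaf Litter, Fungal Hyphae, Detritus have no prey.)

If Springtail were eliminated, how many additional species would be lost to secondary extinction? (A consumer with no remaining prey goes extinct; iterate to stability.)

Remove Springtail.
Round 1: Ground Beetle (all prey gone) → extinct.
No further losses. Total secondary extinctions: 1.

1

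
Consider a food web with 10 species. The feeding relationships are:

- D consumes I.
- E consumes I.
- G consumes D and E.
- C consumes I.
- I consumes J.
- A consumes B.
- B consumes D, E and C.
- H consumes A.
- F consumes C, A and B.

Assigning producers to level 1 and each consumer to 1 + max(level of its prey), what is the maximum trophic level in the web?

6

Producers (level 1): J.
J → I → D → B → A → F gives F level 6.
No species has a prey at level 6, so no species reaches level 7.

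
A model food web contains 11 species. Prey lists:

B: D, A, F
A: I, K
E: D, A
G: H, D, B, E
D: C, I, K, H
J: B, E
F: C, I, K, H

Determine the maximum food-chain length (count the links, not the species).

3 links

One longest chain: C → D → E → J.
It has 4 species and 3 links.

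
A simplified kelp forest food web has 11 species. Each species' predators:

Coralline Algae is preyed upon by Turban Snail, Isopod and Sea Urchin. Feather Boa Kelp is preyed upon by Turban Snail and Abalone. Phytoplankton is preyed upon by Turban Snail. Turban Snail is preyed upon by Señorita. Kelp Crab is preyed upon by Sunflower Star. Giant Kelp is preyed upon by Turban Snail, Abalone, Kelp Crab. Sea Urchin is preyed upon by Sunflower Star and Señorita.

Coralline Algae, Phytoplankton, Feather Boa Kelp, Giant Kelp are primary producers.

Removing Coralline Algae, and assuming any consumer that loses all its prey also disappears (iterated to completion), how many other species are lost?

Remove Coralline Algae.
Round 1: Isopod (all prey gone), Sea Urchin (all prey gone) → extinct.
No further losses. Total secondary extinctions: 2.

2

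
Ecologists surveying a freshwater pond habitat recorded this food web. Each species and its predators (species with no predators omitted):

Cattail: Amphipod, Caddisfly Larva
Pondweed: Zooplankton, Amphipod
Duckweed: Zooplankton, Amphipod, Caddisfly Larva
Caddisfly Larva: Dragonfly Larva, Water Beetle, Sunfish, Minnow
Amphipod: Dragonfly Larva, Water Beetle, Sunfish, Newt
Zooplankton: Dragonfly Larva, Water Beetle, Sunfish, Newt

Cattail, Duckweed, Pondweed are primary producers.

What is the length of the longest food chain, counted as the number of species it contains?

One longest chain: Duckweed → Zooplankton → Dragonfly Larva.
It has 3 species and 2 links.

3 species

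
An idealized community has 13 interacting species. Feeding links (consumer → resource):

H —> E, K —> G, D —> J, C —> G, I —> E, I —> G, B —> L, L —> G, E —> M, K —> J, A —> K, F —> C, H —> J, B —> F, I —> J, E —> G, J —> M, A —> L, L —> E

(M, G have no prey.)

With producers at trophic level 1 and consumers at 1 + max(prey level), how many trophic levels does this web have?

4

Producers (level 1): M, G.
G → C → F → B gives B level 4.
No species has a prey at level 4, so no species reaches level 5.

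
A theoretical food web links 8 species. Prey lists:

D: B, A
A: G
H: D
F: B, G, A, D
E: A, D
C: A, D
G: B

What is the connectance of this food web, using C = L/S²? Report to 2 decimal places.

The web has S = 8 species and L = 13 feeding links.
C = L / S² = 13 / 64 = 0.2031 ≈ 0.20.

C = 0.20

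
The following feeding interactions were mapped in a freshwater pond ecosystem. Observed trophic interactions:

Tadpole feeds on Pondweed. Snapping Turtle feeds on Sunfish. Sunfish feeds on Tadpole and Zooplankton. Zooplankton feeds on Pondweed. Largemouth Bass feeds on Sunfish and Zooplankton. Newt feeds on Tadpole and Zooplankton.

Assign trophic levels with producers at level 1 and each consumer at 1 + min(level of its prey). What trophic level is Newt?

Pondweed is a producer → level 1.
Tadpole eats Pondweed → level 2.
Newt eats Tadpole → level 3.
No prey of Newt is below level 2, so 3 is the minimum.

Trophic level 3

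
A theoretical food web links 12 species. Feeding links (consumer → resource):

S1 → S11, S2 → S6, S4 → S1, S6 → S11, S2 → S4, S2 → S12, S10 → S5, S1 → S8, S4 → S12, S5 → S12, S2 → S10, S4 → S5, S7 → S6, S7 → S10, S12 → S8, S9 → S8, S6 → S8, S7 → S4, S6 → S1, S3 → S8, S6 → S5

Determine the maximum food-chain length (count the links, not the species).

One longest chain: S8 → S12 → S5 → S4 → S2.
It has 5 species and 4 links.

4 links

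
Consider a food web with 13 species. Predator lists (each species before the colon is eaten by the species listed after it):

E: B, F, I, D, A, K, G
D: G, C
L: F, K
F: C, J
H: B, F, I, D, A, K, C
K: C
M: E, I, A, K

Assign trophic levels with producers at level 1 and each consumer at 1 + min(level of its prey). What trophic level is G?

M is a producer → level 1.
E eats M → level 2.
G eats E → level 3.
No prey of G is below level 2, so 3 is the minimum.

Trophic level 3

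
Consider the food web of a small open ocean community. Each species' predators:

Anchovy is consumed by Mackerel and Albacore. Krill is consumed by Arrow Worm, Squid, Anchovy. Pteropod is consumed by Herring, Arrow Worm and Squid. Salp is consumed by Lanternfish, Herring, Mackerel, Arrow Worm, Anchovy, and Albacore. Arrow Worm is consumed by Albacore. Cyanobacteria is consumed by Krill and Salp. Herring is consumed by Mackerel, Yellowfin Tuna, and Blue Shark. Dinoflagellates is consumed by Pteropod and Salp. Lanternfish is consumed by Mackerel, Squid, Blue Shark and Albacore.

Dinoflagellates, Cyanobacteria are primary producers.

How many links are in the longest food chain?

One longest chain: Dinoflagellates → Pteropod → Herring → Mackerel.
It has 4 species and 3 links.

3 links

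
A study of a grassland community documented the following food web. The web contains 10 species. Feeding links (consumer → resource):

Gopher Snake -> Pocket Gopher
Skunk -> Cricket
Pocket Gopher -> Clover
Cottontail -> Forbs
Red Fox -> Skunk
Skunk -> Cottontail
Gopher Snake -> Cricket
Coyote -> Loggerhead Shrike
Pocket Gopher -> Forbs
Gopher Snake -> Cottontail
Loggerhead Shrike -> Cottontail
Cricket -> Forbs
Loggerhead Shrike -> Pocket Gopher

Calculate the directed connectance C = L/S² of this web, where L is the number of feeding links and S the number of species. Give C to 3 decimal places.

C = 0.130

The web has S = 10 species and L = 13 feeding links.
C = L / S² = 13 / 100 = 0.1300 ≈ 0.130.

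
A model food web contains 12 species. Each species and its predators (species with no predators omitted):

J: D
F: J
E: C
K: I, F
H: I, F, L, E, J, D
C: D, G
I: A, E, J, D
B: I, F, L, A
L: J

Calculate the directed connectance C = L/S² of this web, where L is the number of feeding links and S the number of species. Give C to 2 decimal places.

The web has S = 12 species and L = 22 feeding links.
C = L / S² = 22 / 144 = 0.1528 ≈ 0.15.

C = 0.15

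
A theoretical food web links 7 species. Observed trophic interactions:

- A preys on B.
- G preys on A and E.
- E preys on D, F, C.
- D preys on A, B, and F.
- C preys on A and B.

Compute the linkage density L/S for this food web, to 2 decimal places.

L/S = 1.57

There are L = 11 links among S = 7 species.
L/S = 11/7 = 1.5714 ≈ 1.57.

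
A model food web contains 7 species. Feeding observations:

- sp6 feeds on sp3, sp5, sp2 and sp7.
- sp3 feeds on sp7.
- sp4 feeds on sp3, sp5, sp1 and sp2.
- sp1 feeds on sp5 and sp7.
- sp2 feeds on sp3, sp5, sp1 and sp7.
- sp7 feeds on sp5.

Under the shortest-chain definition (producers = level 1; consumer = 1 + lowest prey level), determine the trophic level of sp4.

Trophic level 2

sp5 is a producer → level 1.
sp4 eats sp5 → level 2.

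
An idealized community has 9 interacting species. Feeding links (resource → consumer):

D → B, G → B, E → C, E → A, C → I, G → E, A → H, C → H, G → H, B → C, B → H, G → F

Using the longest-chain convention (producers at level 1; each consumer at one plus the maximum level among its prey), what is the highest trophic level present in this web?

Producers (level 1): D, G.
D → B → C → I gives I level 4.
No species has a prey at level 4, so no species reaches level 5.

4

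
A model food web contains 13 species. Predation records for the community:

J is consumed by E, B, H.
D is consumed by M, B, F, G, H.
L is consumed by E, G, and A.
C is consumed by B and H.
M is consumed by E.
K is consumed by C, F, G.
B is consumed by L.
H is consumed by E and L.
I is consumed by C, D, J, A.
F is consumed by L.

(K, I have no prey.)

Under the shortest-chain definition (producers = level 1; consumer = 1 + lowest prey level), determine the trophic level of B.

Trophic level 3

K is a producer → level 1.
C eats K → level 2.
B eats C → level 3.
No prey of B is below level 2, so 3 is the minimum.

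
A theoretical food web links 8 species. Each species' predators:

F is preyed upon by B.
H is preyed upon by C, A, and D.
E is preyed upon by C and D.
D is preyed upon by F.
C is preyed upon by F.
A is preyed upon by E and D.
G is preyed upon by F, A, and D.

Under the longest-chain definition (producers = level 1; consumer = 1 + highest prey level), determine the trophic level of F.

G is a producer → level 1.
A eats G (level 1); other prey at levels: H 1 → level 2.
E eats A → level 3.
C eats E (level 3); other prey at levels: H 1 → level 4.
F eats C (level 4); other prey at levels: G 1, D 4 → level 5.

Trophic level 5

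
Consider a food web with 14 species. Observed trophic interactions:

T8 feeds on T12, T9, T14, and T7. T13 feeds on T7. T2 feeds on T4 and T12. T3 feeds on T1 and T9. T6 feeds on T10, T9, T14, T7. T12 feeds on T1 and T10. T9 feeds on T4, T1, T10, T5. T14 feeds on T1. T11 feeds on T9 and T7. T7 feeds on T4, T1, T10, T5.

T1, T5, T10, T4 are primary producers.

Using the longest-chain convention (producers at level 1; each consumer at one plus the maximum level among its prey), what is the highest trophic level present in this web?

3

Producers (level 1): T1, T5, T10, T4.
T1 → T12 → T2 gives T2 level 3.
No species has a prey at level 3, so no species reaches level 4.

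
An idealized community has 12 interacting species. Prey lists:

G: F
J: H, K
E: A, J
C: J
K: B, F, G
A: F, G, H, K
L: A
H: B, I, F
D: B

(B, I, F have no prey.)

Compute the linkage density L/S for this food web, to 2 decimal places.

There are L = 18 links among S = 12 species.
L/S = 18/12 = 1.5000 ≈ 1.50.

L/S = 1.50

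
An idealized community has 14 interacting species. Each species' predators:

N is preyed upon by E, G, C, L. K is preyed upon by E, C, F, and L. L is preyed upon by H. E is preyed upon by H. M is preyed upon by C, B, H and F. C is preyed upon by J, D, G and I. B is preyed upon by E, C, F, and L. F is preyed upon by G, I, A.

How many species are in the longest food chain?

4 species

One longest chain: M → B → F → I.
It has 4 species and 3 links.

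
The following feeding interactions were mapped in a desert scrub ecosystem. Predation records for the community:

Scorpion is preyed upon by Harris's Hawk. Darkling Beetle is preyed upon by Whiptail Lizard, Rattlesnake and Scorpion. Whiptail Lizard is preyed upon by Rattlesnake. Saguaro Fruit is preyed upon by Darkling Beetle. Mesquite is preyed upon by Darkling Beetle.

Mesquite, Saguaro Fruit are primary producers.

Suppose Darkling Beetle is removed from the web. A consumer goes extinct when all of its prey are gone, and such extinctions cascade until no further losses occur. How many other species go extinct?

Remove Darkling Beetle.
Round 1: Scorpion (all prey gone), Whiptail Lizard (all prey gone) → extinct.
Round 2: Rattlesnake (all prey gone), Harris's Hawk (all prey gone) → extinct.
No further losses. Total secondary extinctions: 4.

4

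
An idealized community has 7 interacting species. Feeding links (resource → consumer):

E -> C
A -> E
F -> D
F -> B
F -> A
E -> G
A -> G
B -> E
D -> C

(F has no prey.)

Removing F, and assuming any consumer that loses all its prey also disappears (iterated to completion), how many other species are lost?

Remove F.
Round 1: A (all prey gone), D (all prey gone), B (all prey gone) → extinct.
Round 2: E (all prey gone) → extinct.
Round 3: C (all prey gone), G (all prey gone) → extinct.
No further losses. Total secondary extinctions: 6.

6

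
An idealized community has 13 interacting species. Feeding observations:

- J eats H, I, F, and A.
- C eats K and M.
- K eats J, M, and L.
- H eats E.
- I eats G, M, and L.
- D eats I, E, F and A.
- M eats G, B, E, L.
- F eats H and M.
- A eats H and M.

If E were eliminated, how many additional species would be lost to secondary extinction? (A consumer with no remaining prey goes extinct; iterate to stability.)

1

Remove E.
Round 1: H (all prey gone) → extinct.
No further losses. Total secondary extinctions: 1.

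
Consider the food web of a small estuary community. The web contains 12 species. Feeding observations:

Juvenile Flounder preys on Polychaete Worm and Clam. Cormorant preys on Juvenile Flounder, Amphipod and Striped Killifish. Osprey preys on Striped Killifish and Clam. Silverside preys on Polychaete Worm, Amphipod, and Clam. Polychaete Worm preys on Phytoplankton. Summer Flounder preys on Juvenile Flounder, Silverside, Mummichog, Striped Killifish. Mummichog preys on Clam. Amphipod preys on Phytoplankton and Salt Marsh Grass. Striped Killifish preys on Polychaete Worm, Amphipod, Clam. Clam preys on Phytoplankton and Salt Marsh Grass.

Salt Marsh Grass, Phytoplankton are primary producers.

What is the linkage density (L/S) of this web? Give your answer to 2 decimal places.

L/S = 1.92

There are L = 23 links among S = 12 species.
L/S = 23/12 = 1.9167 ≈ 1.92.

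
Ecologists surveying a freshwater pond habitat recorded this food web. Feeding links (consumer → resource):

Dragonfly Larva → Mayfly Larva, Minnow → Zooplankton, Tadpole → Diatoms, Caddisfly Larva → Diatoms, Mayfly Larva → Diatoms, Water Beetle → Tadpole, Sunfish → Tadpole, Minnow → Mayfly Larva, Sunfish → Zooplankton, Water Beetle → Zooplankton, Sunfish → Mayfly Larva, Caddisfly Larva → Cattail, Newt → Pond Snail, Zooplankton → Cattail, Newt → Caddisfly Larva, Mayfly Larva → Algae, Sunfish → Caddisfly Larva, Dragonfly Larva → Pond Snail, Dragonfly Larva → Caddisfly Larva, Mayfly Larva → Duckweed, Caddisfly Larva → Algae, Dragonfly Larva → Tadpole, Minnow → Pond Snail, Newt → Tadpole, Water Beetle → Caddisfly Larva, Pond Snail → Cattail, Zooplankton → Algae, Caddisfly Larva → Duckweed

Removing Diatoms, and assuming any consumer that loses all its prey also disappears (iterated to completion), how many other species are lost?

Remove Diatoms.
Round 1: Tadpole (all prey gone) → extinct.
No further losses. Total secondary extinctions: 1.

1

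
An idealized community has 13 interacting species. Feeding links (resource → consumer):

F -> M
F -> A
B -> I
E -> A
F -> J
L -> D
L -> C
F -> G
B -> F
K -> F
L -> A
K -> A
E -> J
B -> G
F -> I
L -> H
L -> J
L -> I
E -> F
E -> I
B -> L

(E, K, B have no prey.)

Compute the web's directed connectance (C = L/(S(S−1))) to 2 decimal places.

C = 0.13

The web has S = 13 species and L = 21 feeding links.
C = L / (S(S−1)) = 21 / 156 = 0.1346 ≈ 0.13.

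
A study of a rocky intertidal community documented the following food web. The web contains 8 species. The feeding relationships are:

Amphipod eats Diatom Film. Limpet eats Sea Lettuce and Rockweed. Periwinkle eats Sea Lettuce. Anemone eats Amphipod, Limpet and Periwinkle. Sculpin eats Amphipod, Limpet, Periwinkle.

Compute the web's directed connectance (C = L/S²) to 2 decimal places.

The web has S = 8 species and L = 10 feeding links.
C = L / S² = 10 / 64 = 0.1562 ≈ 0.16.

C = 0.16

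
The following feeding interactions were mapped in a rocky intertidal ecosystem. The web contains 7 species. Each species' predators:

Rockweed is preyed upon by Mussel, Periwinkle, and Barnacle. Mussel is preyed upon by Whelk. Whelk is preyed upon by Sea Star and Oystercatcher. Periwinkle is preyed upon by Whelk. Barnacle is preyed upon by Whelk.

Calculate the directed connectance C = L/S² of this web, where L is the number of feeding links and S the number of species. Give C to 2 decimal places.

C = 0.16

The web has S = 7 species and L = 8 feeding links.
C = L / S² = 8 / 49 = 0.1633 ≈ 0.16.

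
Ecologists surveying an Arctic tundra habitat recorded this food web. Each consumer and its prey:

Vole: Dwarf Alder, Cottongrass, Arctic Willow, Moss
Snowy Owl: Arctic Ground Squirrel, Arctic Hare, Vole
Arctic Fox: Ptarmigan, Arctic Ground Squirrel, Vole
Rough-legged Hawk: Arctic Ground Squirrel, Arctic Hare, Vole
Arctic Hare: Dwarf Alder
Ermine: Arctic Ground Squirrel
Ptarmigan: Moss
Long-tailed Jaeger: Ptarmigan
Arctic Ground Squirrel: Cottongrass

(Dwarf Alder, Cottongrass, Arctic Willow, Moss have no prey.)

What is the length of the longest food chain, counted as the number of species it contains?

3 species

One longest chain: Cottongrass → Arctic Ground Squirrel → Ermine.
It has 3 species and 2 links.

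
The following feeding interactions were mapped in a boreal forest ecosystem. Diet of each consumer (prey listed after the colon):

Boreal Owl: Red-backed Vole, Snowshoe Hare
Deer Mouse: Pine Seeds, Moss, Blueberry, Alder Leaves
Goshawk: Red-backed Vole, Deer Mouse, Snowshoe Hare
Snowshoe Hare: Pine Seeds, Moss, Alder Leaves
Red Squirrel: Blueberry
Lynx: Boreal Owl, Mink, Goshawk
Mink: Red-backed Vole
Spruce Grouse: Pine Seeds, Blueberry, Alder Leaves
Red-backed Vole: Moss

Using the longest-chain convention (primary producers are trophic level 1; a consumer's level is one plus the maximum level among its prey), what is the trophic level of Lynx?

Moss is a producer → level 1.
Red-backed Vole eats Moss → level 2.
Boreal Owl eats Red-backed Vole (level 2); other prey at levels: Snowshoe Hare 2 → level 3.
Lynx eats Boreal Owl (level 3); other prey at levels: Mink 3, Goshawk 3 → level 4.

Trophic level 4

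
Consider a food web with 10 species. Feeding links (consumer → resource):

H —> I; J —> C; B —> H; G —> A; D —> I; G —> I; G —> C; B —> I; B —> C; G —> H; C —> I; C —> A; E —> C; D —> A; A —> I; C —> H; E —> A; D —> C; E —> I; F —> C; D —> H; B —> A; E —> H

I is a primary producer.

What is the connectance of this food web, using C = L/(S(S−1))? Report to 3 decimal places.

The web has S = 10 species and L = 23 feeding links.
C = L / (S(S−1)) = 23 / 90 = 0.2556 ≈ 0.256.

C = 0.256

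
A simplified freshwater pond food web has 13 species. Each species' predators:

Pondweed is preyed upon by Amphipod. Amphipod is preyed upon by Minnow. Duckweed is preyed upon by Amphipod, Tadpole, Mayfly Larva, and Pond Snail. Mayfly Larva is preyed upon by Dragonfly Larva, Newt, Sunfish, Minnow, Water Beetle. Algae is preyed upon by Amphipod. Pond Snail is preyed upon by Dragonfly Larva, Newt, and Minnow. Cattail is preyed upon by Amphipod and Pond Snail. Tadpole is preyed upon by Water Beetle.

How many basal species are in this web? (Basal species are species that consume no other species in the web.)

Basal species (no prey listed): Cattail, Duckweed, Algae, Pondweed.
Count: 4.

4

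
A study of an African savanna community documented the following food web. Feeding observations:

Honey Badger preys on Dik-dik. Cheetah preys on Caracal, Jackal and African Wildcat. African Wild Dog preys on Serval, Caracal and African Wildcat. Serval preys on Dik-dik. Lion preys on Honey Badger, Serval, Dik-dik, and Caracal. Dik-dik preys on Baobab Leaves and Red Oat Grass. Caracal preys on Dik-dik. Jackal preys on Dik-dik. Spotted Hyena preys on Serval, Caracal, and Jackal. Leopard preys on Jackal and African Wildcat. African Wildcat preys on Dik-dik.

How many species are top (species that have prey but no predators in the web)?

Top species (has prey, but nothing eats it): Lion, Cheetah, African Wild Dog, Leopard, Spotted Hyena.
Count: 5.

5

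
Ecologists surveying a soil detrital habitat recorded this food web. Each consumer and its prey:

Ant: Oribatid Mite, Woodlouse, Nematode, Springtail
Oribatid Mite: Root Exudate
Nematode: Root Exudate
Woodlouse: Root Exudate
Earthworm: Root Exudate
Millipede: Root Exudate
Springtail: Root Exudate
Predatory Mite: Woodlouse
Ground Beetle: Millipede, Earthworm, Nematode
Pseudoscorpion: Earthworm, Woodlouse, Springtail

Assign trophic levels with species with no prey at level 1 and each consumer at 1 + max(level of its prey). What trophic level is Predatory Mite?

Trophic level 3

Root Exudate has no prey (basal) → level 1.
Woodlouse eats Root Exudate → level 2.
Predatory Mite eats Woodlouse → level 3.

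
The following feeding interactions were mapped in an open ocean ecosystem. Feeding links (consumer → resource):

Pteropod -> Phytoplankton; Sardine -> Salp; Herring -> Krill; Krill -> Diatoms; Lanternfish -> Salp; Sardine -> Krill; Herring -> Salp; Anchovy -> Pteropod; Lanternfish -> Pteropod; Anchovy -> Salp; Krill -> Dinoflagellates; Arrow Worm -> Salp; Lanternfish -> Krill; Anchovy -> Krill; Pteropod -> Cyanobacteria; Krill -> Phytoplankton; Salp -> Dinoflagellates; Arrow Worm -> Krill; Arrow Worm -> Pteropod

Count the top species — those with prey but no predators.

5

Top species (has prey, but nothing eats it): Arrow Worm, Herring, Sardine, Lanternfish, Anchovy.
Count: 5.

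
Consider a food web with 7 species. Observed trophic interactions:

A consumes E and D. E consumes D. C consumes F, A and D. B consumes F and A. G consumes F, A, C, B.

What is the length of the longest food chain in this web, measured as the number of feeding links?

4 links

One longest chain: D → E → A → B → G.
It has 5 species and 4 links.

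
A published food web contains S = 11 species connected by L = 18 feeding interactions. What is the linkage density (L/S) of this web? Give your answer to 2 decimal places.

L/S = 1.64

There are L = 18 links among S = 11 species.
L/S = 18/11 = 1.6364 ≈ 1.64.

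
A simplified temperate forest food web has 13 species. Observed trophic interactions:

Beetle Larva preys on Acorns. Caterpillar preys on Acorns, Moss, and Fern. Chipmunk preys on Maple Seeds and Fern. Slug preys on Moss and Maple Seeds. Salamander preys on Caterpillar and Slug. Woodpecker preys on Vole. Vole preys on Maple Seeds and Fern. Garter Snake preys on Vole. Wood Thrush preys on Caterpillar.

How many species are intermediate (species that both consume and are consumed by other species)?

Intermediate species (has both prey and predators): Slug, Vole, Caterpillar.
Count: 3.

3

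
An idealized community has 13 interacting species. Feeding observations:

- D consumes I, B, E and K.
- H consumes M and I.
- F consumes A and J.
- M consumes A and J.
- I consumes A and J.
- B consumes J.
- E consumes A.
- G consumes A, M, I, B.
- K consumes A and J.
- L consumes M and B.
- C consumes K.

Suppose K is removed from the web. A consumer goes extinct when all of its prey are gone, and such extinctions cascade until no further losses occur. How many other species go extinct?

1

Remove K.
Round 1: C (all prey gone) → extinct.
No further losses. Total secondary extinctions: 1.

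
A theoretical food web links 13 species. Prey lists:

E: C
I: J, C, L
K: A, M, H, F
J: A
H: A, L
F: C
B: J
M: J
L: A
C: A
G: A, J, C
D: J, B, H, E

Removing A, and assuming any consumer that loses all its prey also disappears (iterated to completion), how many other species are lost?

12

Remove A.
Round 1: J (all prey gone), C (all prey gone), L (all prey gone) → extinct.
Round 2: M (all prey gone), B (all prey gone), H (all prey gone), E (all prey gone), F (all prey gone), I (all prey gone), G (all prey gone) → extinct.
Round 3: K (all prey gone), D (all prey gone) → extinct.
No further losses. Total secondary extinctions: 12.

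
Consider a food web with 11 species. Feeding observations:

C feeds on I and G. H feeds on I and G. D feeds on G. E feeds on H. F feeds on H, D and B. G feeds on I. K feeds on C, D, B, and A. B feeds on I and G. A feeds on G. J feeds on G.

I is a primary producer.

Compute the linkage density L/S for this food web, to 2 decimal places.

L/S = 1.64

There are L = 18 links among S = 11 species.
L/S = 18/11 = 1.6364 ≈ 1.64.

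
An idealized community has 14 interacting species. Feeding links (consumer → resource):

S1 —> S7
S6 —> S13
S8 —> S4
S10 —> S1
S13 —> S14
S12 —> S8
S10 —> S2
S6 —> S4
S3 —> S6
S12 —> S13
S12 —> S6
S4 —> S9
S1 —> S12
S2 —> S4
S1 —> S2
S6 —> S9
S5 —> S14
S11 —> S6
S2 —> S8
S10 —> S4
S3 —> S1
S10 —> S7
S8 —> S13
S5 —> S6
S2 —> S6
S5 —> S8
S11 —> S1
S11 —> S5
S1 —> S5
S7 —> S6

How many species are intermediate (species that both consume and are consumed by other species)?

9

Intermediate species (has both prey and predators): S4, S13, S6, S8, S12, S2, S5, S7, S1.
Count: 9.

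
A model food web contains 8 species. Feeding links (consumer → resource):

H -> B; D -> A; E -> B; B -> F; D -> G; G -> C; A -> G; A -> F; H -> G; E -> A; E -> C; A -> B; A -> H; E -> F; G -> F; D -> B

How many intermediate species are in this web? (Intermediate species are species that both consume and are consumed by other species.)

4

Intermediate species (has both prey and predators): G, B, H, A.
Count: 4.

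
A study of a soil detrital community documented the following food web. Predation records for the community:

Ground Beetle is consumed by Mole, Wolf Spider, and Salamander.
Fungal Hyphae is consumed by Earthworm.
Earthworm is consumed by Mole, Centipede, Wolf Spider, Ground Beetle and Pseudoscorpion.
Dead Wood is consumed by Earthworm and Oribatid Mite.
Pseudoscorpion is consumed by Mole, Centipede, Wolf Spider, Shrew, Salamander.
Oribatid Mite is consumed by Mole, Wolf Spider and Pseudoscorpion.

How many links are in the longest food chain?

One longest chain: Dead Wood → Oribatid Mite → Pseudoscorpion → Wolf Spider.
It has 4 species and 3 links.

3 links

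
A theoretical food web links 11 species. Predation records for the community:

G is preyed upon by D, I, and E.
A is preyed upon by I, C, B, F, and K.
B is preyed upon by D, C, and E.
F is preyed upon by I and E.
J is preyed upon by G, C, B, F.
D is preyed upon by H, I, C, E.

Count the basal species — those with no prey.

Basal species (no prey listed): A, J.
Count: 2.

2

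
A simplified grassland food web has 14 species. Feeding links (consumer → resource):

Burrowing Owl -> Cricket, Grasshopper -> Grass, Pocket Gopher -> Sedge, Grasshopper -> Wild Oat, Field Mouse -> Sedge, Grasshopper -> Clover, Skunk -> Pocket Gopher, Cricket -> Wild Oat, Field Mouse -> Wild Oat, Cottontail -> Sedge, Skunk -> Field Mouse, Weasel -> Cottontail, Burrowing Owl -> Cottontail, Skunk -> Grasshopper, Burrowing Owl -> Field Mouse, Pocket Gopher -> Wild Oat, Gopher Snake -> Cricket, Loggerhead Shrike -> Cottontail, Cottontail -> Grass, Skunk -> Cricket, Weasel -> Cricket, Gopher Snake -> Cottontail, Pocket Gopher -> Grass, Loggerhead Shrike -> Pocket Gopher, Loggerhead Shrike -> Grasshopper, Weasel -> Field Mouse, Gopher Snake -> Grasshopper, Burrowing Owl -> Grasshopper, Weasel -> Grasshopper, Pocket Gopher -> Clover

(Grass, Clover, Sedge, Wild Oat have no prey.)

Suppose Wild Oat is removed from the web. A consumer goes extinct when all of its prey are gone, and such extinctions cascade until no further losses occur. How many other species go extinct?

1

Remove Wild Oat.
Round 1: Cricket (all prey gone) → extinct.
No further losses. Total secondary extinctions: 1.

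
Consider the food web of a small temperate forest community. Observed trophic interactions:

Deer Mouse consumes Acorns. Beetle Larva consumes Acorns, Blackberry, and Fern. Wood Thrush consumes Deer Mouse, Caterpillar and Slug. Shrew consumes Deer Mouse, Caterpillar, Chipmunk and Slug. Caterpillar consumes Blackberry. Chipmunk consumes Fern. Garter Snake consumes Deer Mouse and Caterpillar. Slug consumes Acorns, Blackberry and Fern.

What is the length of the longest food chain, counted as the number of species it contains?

One longest chain: Acorns → Deer Mouse → Wood Thrush.
It has 3 species and 2 links.

3 species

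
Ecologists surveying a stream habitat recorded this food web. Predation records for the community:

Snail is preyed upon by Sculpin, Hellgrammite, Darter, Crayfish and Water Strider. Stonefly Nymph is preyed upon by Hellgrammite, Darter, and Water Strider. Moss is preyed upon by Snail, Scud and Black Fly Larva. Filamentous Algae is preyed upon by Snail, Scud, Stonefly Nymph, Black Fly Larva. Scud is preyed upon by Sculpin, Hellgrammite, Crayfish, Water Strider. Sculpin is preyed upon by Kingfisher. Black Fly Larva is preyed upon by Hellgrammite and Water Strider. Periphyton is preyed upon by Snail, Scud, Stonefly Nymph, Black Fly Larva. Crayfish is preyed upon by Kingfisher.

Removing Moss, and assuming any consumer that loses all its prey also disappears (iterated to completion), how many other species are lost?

0

Remove Moss.
Every predator of it retains at least one other prey: Scud still has Filamentous Algae, Periphyton; Black Fly Larva still has Filamentous Algae, Periphyton; Snail still has Filamentous Algae, Periphyton.
No consumer loses all prey, so no secondary extinctions occur.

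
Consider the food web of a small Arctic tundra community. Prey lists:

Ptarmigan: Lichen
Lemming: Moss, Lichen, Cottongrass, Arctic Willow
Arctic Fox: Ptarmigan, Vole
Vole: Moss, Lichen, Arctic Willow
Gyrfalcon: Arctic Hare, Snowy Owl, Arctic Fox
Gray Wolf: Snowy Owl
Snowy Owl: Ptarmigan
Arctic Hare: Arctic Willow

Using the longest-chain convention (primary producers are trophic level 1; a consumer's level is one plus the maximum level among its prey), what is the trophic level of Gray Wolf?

Lichen is a producer → level 1.
Ptarmigan eats Lichen → level 2.
Snowy Owl eats Ptarmigan → level 3.
Gray Wolf eats Snowy Owl → level 4.

Trophic level 4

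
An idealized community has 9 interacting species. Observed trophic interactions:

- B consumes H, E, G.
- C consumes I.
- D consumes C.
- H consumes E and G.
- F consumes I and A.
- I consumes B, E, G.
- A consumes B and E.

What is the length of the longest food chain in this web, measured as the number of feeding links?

5 links

One longest chain: G → H → B → I → C → D.
It has 6 species and 5 links.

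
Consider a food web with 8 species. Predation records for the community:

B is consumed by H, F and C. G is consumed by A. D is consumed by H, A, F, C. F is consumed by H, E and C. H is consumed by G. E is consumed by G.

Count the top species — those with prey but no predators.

Top species (has prey, but nothing eats it): C, A.
Count: 2.

2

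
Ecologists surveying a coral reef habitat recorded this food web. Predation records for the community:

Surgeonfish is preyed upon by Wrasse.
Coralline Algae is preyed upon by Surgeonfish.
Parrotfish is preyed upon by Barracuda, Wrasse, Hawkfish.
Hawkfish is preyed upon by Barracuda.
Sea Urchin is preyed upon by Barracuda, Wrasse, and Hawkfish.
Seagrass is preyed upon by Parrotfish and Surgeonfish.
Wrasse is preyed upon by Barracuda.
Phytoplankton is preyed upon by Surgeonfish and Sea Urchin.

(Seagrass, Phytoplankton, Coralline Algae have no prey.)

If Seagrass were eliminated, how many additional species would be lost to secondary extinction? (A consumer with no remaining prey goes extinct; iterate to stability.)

Remove Seagrass.
Round 1: Parrotfish (all prey gone) → extinct.
No further losses. Total secondary extinctions: 1.

1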